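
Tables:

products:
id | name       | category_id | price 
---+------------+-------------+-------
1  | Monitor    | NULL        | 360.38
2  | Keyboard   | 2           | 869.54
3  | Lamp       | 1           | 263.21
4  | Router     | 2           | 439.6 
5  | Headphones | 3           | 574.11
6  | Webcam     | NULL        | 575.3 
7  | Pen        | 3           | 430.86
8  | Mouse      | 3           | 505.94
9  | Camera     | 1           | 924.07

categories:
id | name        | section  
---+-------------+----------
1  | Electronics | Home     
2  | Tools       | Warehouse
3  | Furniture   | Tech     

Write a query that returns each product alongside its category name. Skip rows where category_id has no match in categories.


INNER JOIN keeps only products rows whose category_id matches an id in categories. Walk through each product:
  - product 1 (Monitor): category_id=NULL, no match -> dropped
  - product 2 (Keyboard): category_id=2 -> matches Tools
  - product 3 (Lamp): category_id=1 -> matches Electronics
  - product 4 (Router): category_id=2 -> matches Tools
  - product 5 (Headphones): category_id=3 -> matches Furniture
  - product 6 (Webcam): category_id=NULL, no match -> dropped
  - product 7 (Pen): category_id=3 -> matches Furniture
  - product 8 (Mouse): category_id=3 -> matches Furniture
  - product 9 (Camera): category_id=1 -> matches Electronics
So 2 of 9 rows are dropped.

SQL:
SELECT a.name, b.name AS category
FROM products a
INNER JOIN categories b ON a.category_id = b.id

Result:
name       | category   
-----------+------------
Keyboard   | Tools      
Lamp       | Electronics
Router     | Tools      
Headphones | Furniture  
Pen        | Furniture  
Mouse      | Furniture  
Camera     | Electronics


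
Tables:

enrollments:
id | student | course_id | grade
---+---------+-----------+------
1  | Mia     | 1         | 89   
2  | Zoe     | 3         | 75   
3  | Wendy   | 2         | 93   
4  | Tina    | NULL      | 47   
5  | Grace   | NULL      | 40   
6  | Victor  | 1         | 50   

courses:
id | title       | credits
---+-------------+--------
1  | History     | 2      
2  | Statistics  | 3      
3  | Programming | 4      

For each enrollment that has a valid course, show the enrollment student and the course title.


INNER JOIN keeps only enrollments rows whose course_id matches an id in courses. Walk through each enrollment:
  - enrollment 1 (Mia): course_id=1 -> matches History
  - enrollment 2 (Zoe): course_id=3 -> matches Programming
  - enrollment 3 (Wendy): course_id=2 -> matches Statistics
  - enrollment 4 (Tina): course_id=NULL, no match -> dropped
  - enrollment 5 (Grace): course_id=NULL, no match -> dropped
  - enrollment 6 (Victor): course_id=1 -> matches History
So 2 of 6 rows are dropped.

SQL:
SELECT a.student, b.title AS course
FROM enrollments a
INNER JOIN courses b ON a.course_id = b.id

Result:
student | course     
--------+------------
Mia     | History    
Zoe     | Programming
Wendy   | Statistics 
Victor  | History    


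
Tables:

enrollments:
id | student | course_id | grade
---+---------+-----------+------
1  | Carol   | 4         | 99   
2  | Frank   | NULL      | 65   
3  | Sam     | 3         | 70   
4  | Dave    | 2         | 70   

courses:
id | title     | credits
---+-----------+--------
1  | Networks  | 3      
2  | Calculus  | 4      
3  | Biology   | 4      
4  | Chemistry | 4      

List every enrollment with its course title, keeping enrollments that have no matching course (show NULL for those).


LEFT JOIN keeps every row from enrollments (the left table); where course_id has no match in courses, the course columns become NULL. Walk through each enrollment:
  - enrollment 1 (Carol): course_id=4 -> matches Chemistry
  - enrollment 2 (Frank): course_id=NULL, no match -> kept with NULL
  - enrollment 3 (Sam): course_id=3 -> matches Biology
  - enrollment 4 (Dave): course_id=2 -> matches Calculus
All 4 rows appear; 1 has NULL course.

SQL:
SELECT a.student, b.title AS course
FROM enrollments a
LEFT JOIN courses b ON a.course_id = b.id

Result:
student | course   
--------+----------
Carol   | Chemistry
Frank   | NULL     
Sam     | Biology  
Dave    | Calculus 


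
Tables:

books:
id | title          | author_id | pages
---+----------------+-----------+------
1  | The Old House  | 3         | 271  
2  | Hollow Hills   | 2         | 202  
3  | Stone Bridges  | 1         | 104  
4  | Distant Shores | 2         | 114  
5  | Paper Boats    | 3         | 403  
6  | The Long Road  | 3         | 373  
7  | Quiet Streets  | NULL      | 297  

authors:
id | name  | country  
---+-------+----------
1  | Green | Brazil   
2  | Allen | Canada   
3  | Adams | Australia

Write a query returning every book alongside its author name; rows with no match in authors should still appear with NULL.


LEFT JOIN keeps every row from books (the left table); where author_id has no match in authors, the author columns become NULL. Walk through each book:
  - book 1 (The Old House): author_id=3 -> matches Adams
  - book 2 (Hollow Hills): author_id=2 -> matches Allen
  - book 3 (Stone Bridges): author_id=1 -> matches Green
  - book 4 (Distant Shores): author_id=2 -> matches Allen
  - book 5 (Paper Boats): author_id=3 -> matches Adams
  - book 6 (The Long Road): author_id=3 -> matches Adams
  - book 7 (Quiet Streets): author_id=NULL, no match -> kept with NULL
All 7 rows appear; 1 has NULL author.

SQL:
SELECT a.title, b.name AS author
FROM books a
LEFT JOIN authors b ON a.author_id = b.id

Result:
title          | author
---------------+-------
The Old House  | Adams 
Hollow Hills   | Allen 
Stone Bridges  | Green 
Distant Shores | Allen 
Paper Boats    | Adams 
The Long Road  | Adams 
Quiet Streets  | NULL  


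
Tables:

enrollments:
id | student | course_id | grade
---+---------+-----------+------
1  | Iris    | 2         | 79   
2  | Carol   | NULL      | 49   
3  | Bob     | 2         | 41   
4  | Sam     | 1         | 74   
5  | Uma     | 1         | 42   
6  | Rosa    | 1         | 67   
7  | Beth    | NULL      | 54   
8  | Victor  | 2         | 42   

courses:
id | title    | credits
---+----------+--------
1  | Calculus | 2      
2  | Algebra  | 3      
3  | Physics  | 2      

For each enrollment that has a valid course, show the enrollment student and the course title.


INNER JOIN keeps only enrollments rows whose course_id matches an id in courses. Walk through each enrollment:
  - enrollment 1 (Iris): course_id=2 -> matches Algebra
  - enrollment 2 (Carol): course_id=NULL, no match -> dropped
  - enrollment 3 (Bob): course_id=2 -> matches Algebra
  - enrollment 4 (Sam): course_id=1 -> matches Calculus
  - enrollment 5 (Uma): course_id=1 -> matches Calculus
  - enrollment 6 (Rosa): course_id=1 -> matches Calculus
  - enrollment 7 (Beth): course_id=NULL, no match -> dropped
  - enrollment 8 (Victor): course_id=2 -> matches Algebra
So 2 of 8 rows are dropped.

SQL:
SELECT a.student, b.title AS course
FROM enrollments a
INNER JOIN courses b ON a.course_id = b.id

Result:
student | course  
--------+---------
Iris    | Algebra 
Bob     | Algebra 
Sam     | Calculus
Uma     | Calculus
Rosa    | Calculus
Victor  | Algebra 


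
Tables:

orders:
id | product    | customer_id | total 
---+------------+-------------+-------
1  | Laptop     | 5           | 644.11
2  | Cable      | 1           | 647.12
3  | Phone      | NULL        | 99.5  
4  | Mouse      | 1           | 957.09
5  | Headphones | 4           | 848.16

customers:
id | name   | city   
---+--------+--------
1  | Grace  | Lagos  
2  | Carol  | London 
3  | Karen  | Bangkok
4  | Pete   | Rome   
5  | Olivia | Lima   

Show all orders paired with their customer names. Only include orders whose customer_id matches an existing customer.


INNER JOIN keeps only orders rows whose customer_id matches an id in customers. Walk through each order:
  - order 1 (Laptop): customer_id=5 -> matches Olivia
  - order 2 (Cable): customer_id=1 -> matches Grace
  - order 3 (Phone): customer_id=NULL, no match -> dropped
  - order 4 (Mouse): customer_id=1 -> matches Grace
  - order 5 (Headphones): customer_id=4 -> matches Pete
So 1 of 5 rows is dropped.

SQL:
SELECT a.product, b.name AS customer
FROM orders a
INNER JOIN customers b ON a.customer_id = b.id

Result:
product    | customer
-----------+---------
Laptop     | Olivia  
Cable      | Grace   
Mouse      | Grace   
Headphones | Pete    


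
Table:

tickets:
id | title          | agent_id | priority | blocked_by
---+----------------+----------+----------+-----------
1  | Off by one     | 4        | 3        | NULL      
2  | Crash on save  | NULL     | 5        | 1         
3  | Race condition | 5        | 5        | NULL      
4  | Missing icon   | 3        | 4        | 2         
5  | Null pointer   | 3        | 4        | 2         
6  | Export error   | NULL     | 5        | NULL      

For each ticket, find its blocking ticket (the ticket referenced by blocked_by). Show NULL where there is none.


This is a self-join: tickets is joined to a second copy of itself, matching each row's blocked_by to another row's id. Use LEFT JOIN so rows with blocked_by=NULL are kept.
  - ticket 1 (Off by one): blocked_by=NULL -> NULL
  - ticket 2 (Crash on save): blocked_by=1 -> Off by one
  - ticket 3 (Race condition): blocked_by=NULL -> NULL
  - ticket 4 (Missing icon): blocked_by=2 -> Crash on save
  - ticket 5 (Null pointer): blocked_by=2 -> Crash on save
  - ticket 6 (Export error): blocked_by=NULL -> NULL

SQL:
SELECT a.title AS item, b.title AS blocked_by
FROM tickets a
LEFT JOIN tickets b ON a.blocked_by = b.id

Result:
item           | blocked_by   
---------------+--------------
Off by one     | NULL         
Crash on save  | Off by one   
Race condition | NULL         
Missing icon   | Crash on save
Null pointer   | Crash on save
Export error   | NULL         


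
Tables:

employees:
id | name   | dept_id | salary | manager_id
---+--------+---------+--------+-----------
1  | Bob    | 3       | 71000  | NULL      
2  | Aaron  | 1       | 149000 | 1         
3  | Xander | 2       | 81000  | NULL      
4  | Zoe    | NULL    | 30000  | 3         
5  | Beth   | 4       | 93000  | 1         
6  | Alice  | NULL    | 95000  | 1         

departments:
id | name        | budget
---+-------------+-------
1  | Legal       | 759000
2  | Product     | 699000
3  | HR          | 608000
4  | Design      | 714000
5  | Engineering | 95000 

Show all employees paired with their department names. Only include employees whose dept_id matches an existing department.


INNER JOIN keeps only employees rows whose dept_id matches an id in departments. Walk through each employee:
  - employee 1 (Bob): dept_id=3 -> matches HR
  - employee 2 (Aaron): dept_id=1 -> matches Legal
  - employee 3 (Xander): dept_id=2 -> matches Product
  - employee 4 (Zoe): dept_id=NULL, no match -> dropped
  - employee 5 (Beth): dept_id=4 -> matches Design
  - employee 6 (Alice): dept_id=NULL, no match -> dropped
So 2 of 6 rows are dropped.

SQL:
SELECT a.name, b.name AS department
FROM employees a
INNER JOIN departments b ON a.dept_id = b.id

Result:
name   | department
-------+-----------
Bob    | HR        
Aaron  | Legal     
Xander | Product   
Beth   | Design    


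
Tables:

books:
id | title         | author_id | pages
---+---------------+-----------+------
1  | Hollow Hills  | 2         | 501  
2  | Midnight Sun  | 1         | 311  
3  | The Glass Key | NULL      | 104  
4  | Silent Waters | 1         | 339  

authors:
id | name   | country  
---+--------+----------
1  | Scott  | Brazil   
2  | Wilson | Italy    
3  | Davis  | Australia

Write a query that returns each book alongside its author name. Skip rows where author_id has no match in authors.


INNER JOIN keeps only books rows whose author_id matches an id in authors. Walk through each book:
  - book 1 (Hollow Hills): author_id=2 -> matches Wilson
  - book 2 (Midnight Sun): author_id=1 -> matches Scott
  - book 3 (The Glass Key): author_id=NULL, no match -> dropped
  - book 4 (Silent Waters): author_id=1 -> matches Scott
So 1 of 4 rows is dropped.

SQL:
SELECT a.title, b.name AS author
FROM books a
INNER JOIN authors b ON a.author_id = b.id

Result:
title         | author
--------------+-------
Hollow Hills  | Wilson
Midnight Sun  | Scott 
Silent Waters | Scott 


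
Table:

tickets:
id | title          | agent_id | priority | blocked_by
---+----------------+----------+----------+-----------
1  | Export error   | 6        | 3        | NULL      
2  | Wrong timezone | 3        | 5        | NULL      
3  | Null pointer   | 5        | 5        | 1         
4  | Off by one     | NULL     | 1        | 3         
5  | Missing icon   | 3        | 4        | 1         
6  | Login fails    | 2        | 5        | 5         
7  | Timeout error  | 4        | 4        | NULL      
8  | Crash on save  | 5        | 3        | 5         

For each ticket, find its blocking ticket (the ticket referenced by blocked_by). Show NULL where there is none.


This is a self-join: tickets is joined to a second copy of itself, matching each row's blocked_by to another row's id. Use LEFT JOIN so rows with blocked_by=NULL are kept.
  - ticket 1 (Export error): blocked_by=NULL -> NULL
  - ticket 2 (Wrong timezone): blocked_by=NULL -> NULL
  - ticket 3 (Null pointer): blocked_by=1 -> Export error
  - ticket 4 (Off by one): blocked_by=3 -> Null pointer
  - ticket 5 (Missing icon): blocked_by=1 -> Export error
  - ticket 6 (Login fails): blocked_by=5 -> Missing icon
  - ticket 7 (Timeout error): blocked_by=NULL -> NULL
  - ticket 8 (Crash on save): blocked_by=5 -> Missing icon

SQL:
SELECT a.title AS item, b.title AS blocked_by
FROM tickets a
LEFT JOIN tickets b ON a.blocked_by = b.id

Result:
item           | blocked_by  
---------------+-------------
Export error   | NULL        
Wrong timezone | NULL        
Null pointer   | Export error
Off by one     | Null pointer
Missing icon   | Export error
Login fails    | Missing icon
Timeout error  | NULL        
Crash on save  | Missing icon


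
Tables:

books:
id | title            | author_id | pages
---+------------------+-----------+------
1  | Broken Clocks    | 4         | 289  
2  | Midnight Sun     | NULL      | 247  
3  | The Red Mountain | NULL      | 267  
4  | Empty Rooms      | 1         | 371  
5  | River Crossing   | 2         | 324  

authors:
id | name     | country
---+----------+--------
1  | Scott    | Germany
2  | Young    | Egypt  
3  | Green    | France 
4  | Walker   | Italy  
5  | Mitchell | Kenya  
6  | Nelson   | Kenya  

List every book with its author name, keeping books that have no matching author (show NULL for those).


LEFT JOIN keeps every row from books (the left table); where author_id has no match in authors, the author columns become NULL. Walk through each book:
  - book 1 (Broken Clocks): author_id=4 -> matches Walker
  - book 2 (Midnight Sun): author_id=NULL, no match -> kept with NULL
  - book 3 (The Red Mountain): author_id=NULL, no match -> kept with NULL
  - book 4 (Empty Rooms): author_id=1 -> matches Scott
  - book 5 (River Crossing): author_id=2 -> matches Young
All 5 rows appear; 2 have NULL author.

SQL:
SELECT a.title, b.name AS author
FROM books a
LEFT JOIN authors b ON a.author_id = b.id

Result:
title            | author
-----------------+-------
Broken Clocks    | Walker
Midnight Sun     | NULL  
The Red Mountain | NULL  
Empty Rooms      | Scott 
River Crossing   | Young 


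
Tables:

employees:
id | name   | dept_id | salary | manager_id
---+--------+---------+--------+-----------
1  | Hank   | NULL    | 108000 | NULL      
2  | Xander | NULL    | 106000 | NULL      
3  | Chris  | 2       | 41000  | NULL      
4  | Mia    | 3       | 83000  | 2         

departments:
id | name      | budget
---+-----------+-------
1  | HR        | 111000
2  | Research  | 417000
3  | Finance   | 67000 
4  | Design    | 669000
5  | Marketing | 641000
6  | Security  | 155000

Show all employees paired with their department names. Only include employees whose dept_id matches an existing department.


INNER JOIN keeps only employees rows whose dept_id matches an id in departments. Walk through each employee:
  - employee 1 (Hank): dept_id=NULL, no match -> dropped
  - employee 2 (Xander): dept_id=NULL, no match -> dropped
  - employee 3 (Chris): dept_id=2 -> matches Research
  - employee 4 (Mia): dept_id=3 -> matches Finance
So 2 of 4 rows are dropped.

SQL:
SELECT a.name, b.name AS department
FROM employees a
INNER JOIN departments b ON a.dept_id = b.id

Result:
name  | department
------+-----------
Chris | Research  
Mia   | Finance   


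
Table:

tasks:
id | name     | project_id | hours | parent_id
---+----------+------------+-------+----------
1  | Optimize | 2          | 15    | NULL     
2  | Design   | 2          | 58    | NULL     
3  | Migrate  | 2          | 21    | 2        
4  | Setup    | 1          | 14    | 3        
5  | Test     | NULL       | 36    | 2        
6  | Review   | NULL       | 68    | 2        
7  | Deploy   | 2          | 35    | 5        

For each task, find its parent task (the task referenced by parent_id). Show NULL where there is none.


This is a self-join: tasks is joined to a second copy of itself, matching each row's parent_id to another row's id. Use LEFT JOIN so rows with parent_id=NULL are kept.
  - task 1 (Optimize): parent_id=NULL -> NULL
  - task 2 (Design): parent_id=NULL -> NULL
  - task 3 (Migrate): parent_id=2 -> Design
  - task 4 (Setup): parent_id=3 -> Migrate
  - task 5 (Test): parent_id=2 -> Design
  - task 6 (Review): parent_id=2 -> Design
  - task 7 (Deploy): parent_id=5 -> Test

SQL:
SELECT a.name AS item, b.name AS parent
FROM tasks a
LEFT JOIN tasks b ON a.parent_id = b.id

Result:
item     | parent 
---------+--------
Optimize | NULL   
Design   | NULL   
Migrate  | Design 
Setup    | Migrate
Test     | Design 
Review   | Design 
Deploy   | Test   


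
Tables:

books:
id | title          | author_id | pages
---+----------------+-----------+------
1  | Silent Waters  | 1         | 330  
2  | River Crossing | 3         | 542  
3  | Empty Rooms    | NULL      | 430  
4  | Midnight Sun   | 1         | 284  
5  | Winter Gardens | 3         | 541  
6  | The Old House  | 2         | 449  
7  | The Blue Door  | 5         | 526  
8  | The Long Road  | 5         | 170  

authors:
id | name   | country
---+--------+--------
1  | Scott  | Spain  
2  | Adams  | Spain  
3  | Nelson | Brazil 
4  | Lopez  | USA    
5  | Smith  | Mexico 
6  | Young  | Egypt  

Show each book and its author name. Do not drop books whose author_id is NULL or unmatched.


LEFT JOIN keeps every row from books (the left table); where author_id has no match in authors, the author columns become NULL. Walk through each book:
  - book 1 (Silent Waters): author_id=1 -> matches Scott
  - book 2 (River Crossing): author_id=3 -> matches Nelson
  - book 3 (Empty Rooms): author_id=NULL, no match -> kept with NULL
  - book 4 (Midnight Sun): author_id=1 -> matches Scott
  - book 5 (Winter Gardens): author_id=3 -> matches Nelson
  - book 6 (The Old House): author_id=2 -> matches Adams
  - book 7 (The Blue Door): author_id=5 -> matches Smith
  - book 8 (The Long Road): author_id=5 -> matches Smith
All 8 rows appear; 1 has NULL author.

SQL:
SELECT a.title, b.name AS author
FROM books a
LEFT JOIN authors b ON a.author_id = b.id

Result:
title          | author
---------------+-------
Silent Waters  | Scott 
River Crossing | Nelson
Empty Rooms    | NULL  
Midnight Sun   | Scott 
Winter Gardens | Nelson
The Old House  | Adams 
The Blue Door  | Smith 
The Long Road  | Smith 


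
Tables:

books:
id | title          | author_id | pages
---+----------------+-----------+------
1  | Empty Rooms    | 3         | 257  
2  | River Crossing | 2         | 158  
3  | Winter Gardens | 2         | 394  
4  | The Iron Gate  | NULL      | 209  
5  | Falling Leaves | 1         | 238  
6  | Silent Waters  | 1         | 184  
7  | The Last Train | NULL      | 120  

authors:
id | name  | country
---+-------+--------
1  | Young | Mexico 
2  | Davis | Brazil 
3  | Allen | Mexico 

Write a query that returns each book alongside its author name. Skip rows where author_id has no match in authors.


INNER JOIN keeps only books rows whose author_id matches an id in authors. Walk through each book:
  - book 1 (Empty Rooms): author_id=3 -> matches Allen
  - book 2 (River Crossing): author_id=2 -> matches Davis
  - book 3 (Winter Gardens): author_id=2 -> matches Davis
  - book 4 (The Iron Gate): author_id=NULL, no match -> dropped
  - book 5 (Falling Leaves): author_id=1 -> matches Young
  - book 6 (Silent Waters): author_id=1 -> matches Young
  - book 7 (The Last Train): author_id=NULL, no match -> dropped
So 2 of 7 rows are dropped.

SQL:
SELECT a.title, b.name AS author
FROM books a
INNER JOIN authors b ON a.author_id = b.id

Result:
title          | author
---------------+-------
Empty Rooms    | Allen 
River Crossing | Davis 
Winter Gardens | Davis 
Falling Leaves | Young 
Silent Waters  | Young 


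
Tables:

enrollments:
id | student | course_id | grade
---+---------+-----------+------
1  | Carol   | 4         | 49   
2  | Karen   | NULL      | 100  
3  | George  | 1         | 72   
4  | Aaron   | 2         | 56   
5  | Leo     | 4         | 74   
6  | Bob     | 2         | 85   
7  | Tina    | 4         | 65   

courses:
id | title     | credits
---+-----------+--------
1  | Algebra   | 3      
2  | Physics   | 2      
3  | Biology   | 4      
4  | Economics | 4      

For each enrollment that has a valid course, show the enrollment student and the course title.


INNER JOIN keeps only enrollments rows whose course_id matches an id in courses. Walk through each enrollment:
  - enrollment 1 (Carol): course_id=4 -> matches Economics
  - enrollment 2 (Karen): course_id=NULL, no match -> dropped
  - enrollment 3 (George): course_id=1 -> matches Algebra
  - enrollment 4 (Aaron): course_id=2 -> matches Physics
  - enrollment 5 (Leo): course_id=4 -> matches Economics
  - enrollment 6 (Bob): course_id=2 -> matches Physics
  - enrollment 7 (Tina): course_id=4 -> matches Economics
So 1 of 7 rows is dropped.

SQL:
SELECT a.student, b.title AS course
FROM enrollments a
INNER JOIN courses b ON a.course_id = b.id

Result:
student | course   
--------+----------
Carol   | Economics
George  | Algebra  
Aaron   | Physics  
Leo     | Economics
Bob     | Physics  
Tina    | Economics


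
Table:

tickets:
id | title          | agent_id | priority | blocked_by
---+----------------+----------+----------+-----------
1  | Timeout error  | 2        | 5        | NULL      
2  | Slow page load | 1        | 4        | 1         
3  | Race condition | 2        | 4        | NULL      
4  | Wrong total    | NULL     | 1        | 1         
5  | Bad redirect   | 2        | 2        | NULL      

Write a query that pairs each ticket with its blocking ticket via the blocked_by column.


This is a self-join: tickets is joined to a second copy of itself, matching each row's blocked_by to another row's id. Use LEFT JOIN so rows with blocked_by=NULL are kept.
  - ticket 1 (Timeout error): blocked_by=NULL -> NULL
  - ticket 2 (Slow page load): blocked_by=1 -> Timeout error
  - ticket 3 (Race condition): blocked_by=NULL -> NULL
  - ticket 4 (Wrong total): blocked_by=1 -> Timeout error
  - ticket 5 (Bad redirect): blocked_by=NULL -> NULL

SQL:
SELECT a.title AS item, b.title AS blocked_by
FROM tickets a
LEFT JOIN tickets b ON a.blocked_by = b.id

Result:
item           | blocked_by   
---------------+--------------
Timeout error  | NULL         
Slow page load | Timeout error
Race condition | NULL         
Wrong total    | Timeout error
Bad redirect   | NULL         


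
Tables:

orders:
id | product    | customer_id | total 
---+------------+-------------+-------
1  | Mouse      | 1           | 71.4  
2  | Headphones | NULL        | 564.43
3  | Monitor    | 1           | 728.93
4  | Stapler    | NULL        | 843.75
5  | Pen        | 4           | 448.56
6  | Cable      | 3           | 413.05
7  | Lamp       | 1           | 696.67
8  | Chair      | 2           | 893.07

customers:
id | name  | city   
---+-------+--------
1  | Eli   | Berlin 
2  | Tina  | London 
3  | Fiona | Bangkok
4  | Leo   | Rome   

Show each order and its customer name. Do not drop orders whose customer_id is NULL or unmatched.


LEFT JOIN keeps every row from orders (the left table); where customer_id has no match in customers, the customer columns become NULL. Walk through each order:
  - order 1 (Mouse): customer_id=1 -> matches Eli
  - order 2 (Headphones): customer_id=NULL, no match -> kept with NULL
  - order 3 (Monitor): customer_id=1 -> matches Eli
  - order 4 (Stapler): customer_id=NULL, no match -> kept with NULL
  - order 5 (Pen): customer_id=4 -> matches Leo
  - order 6 (Cable): customer_id=3 -> matches Fiona
  - order 7 (Lamp): customer_id=1 -> matches Eli
  - order 8 (Chair): customer_id=2 -> matches Tina
All 8 rows appear; 2 have NULL customer.

SQL:
SELECT a.product, b.name AS customer
FROM orders a
LEFT JOIN customers b ON a.customer_id = b.id

Result:
product    | customer
-----------+---------
Mouse      | Eli     
Headphones | NULL    
Monitor    | Eli     
Stapler    | NULL    
Pen        | Leo     
Cable      | Fiona   
Lamp       | Eli     
Chair      | Tina    


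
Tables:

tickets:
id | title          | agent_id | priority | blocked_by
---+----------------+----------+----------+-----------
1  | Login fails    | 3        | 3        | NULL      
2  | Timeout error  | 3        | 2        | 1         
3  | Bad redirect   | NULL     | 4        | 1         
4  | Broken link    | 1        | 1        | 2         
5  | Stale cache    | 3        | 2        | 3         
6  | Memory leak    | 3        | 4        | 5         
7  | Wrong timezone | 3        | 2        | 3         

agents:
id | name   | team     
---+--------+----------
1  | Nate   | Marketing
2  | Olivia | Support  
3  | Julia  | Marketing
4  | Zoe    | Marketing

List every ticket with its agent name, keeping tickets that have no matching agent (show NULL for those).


LEFT JOIN keeps every row from tickets (the left table); where agent_id has no match in agents, the agent columns become NULL. Walk through each ticket:
  - ticket 1 (Login fails): agent_id=3 -> matches Julia
  - ticket 2 (Timeout error): agent_id=3 -> matches Julia
  - ticket 3 (Bad redirect): agent_id=NULL, no match -> kept with NULL
  - ticket 4 (Broken link): agent_id=1 -> matches Nate
  - ticket 5 (Stale cache): agent_id=3 -> matches Julia
  - ticket 6 (Memory leak): agent_id=3 -> matches Julia
  - ticket 7 (Wrong timezone): agent_id=3 -> matches Julia
All 7 rows appear; 1 has NULL agent.

SQL:
SELECT a.title, b.name AS agent
FROM tickets a
LEFT JOIN agents b ON a.agent_id = b.id

Result:
title          | agent
---------------+------
Login fails    | Julia
Timeout error  | Julia
Bad redirect   | NULL 
Broken link    | Nate 
Stale cache    | Julia
Memory leak    | Julia
Wrong timezone | Julia


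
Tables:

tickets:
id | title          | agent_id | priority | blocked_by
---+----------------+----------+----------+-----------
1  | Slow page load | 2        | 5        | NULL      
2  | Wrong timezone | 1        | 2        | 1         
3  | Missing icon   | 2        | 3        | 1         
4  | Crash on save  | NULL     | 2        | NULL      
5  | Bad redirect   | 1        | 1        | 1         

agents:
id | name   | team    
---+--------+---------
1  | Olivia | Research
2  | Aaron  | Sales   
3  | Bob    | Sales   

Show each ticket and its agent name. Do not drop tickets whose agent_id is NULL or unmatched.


LEFT JOIN keeps every row from tickets (the left table); where agent_id has no match in agents, the agent columns become NULL. Walk through each ticket:
  - ticket 1 (Slow page load): agent_id=2 -> matches Aaron
  - ticket 2 (Wrong timezone): agent_id=1 -> matches Olivia
  - ticket 3 (Missing icon): agent_id=2 -> matches Aaron
  - ticket 4 (Crash on save): agent_id=NULL, no match -> kept with NULL
  - ticket 5 (Bad redirect): agent_id=1 -> matches Olivia
All 5 rows appear; 1 has NULL agent.

SQL:
SELECT a.title, b.name AS agent
FROM tickets a
LEFT JOIN agents b ON a.agent_id = b.id

Result:
title          | agent 
---------------+-------
Slow page load | Aaron 
Wrong timezone | Olivia
Missing icon   | Aaron 
Crash on save  | NULL  
Bad redirect   | Olivia


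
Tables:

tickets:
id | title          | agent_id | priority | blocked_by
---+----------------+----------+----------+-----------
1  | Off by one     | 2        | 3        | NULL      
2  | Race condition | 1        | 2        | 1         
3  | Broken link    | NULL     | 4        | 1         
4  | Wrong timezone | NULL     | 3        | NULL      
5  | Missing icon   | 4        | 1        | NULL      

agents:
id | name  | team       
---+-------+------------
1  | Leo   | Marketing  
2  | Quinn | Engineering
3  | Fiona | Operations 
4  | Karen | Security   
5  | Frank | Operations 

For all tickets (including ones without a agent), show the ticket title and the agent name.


LEFT JOIN keeps every row from tickets (the left table); where agent_id has no match in agents, the agent columns become NULL. Walk through each ticket:
  - ticket 1 (Off by one): agent_id=2 -> matches Quinn
  - ticket 2 (Race condition): agent_id=1 -> matches Leo
  - ticket 3 (Broken link): agent_id=NULL, no match -> kept with NULL
  - ticket 4 (Wrong timezone): agent_id=NULL, no match -> kept with NULL
  - ticket 5 (Missing icon): agent_id=4 -> matches Karen
All 5 rows appear; 2 have NULL agent.

SQL:
SELECT a.title, b.name AS agent
FROM tickets a
LEFT JOIN agents b ON a.agent_id = b.id

Result:
title          | agent
---------------+------
Off by one     | Quinn
Race condition | Leo  
Broken link    | NULL 
Wrong timezone | NULL 
Missing icon   | Karen


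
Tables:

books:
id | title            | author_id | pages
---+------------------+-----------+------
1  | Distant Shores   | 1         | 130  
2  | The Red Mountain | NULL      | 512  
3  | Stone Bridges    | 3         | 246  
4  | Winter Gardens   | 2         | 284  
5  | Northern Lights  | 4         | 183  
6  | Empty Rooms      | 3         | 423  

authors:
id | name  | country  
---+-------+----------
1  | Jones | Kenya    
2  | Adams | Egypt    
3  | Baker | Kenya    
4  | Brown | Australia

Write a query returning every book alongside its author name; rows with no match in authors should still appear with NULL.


LEFT JOIN keeps every row from books (the left table); where author_id has no match in authors, the author columns become NULL. Walk through each book:
  - book 1 (Distant Shores): author_id=1 -> matches Jones
  - book 2 (The Red Mountain): author_id=NULL, no match -> kept with NULL
  - book 3 (Stone Bridges): author_id=3 -> matches Baker
  - book 4 (Winter Gardens): author_id=2 -> matches Adams
  - book 5 (Northern Lights): author_id=4 -> matches Brown
  - book 6 (Empty Rooms): author_id=3 -> matches Baker
All 6 rows appear; 1 has NULL author.

SQL:
SELECT a.title, b.name AS author
FROM books a
LEFT JOIN authors b ON a.author_id = b.id

Result:
title            | author
-----------------+-------
Distant Shores   | Jones 
The Red Mountain | NULL  
Stone Bridges    | Baker 
Winter Gardens   | Adams 
Northern Lights  | Brown 
Empty Rooms      | Baker 


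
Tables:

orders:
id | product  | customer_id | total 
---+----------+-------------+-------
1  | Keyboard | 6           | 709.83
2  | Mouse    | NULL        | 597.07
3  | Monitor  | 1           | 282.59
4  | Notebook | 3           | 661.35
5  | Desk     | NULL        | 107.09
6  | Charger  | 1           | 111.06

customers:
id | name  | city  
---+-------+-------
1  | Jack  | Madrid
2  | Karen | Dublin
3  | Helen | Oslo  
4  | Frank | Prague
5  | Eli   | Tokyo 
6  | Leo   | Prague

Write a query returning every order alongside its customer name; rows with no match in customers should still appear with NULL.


LEFT JOIN keeps every row from orders (the left table); where customer_id has no match in customers, the customer columns become NULL. Walk through each order:
  - order 1 (Keyboard): customer_id=6 -> matches Leo
  - order 2 (Mouse): customer_id=NULL, no match -> kept with NULL
  - order 3 (Monitor): customer_id=1 -> matches Jack
  - order 4 (Notebook): customer_id=3 -> matches Helen
  - order 5 (Desk): customer_id=NULL, no match -> kept with NULL
  - order 6 (Charger): customer_id=1 -> matches Jack
All 6 rows appear; 2 have NULL customer.

SQL:
SELECT a.product, b.name AS customer
FROM orders a
LEFT JOIN customers b ON a.customer_id = b.id

Result:
product  | customer
---------+---------
Keyboard | Leo     
Mouse    | NULL    
Monitor  | Jack    
Notebook | Helen   
Desk     | NULL    
Charger  | Jack    


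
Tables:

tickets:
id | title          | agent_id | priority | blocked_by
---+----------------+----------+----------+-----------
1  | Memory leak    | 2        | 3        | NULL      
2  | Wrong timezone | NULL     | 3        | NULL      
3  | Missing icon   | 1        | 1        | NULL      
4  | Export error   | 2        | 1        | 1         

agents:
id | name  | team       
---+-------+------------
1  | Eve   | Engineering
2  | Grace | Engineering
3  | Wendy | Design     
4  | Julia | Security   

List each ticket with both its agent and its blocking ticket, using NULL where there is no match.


Two LEFT JOINs from the same base table tickets: one to agents via agent_id, one to tickets itself via blocked_by. Both are LEFT so every ticket is preserved.
Match against agents:
  - ticket 1 (Memory leak): agent_id=2 -> matches Grace
  - ticket 2 (Wrong timezone): agent_id=NULL, no match -> kept with NULL
  - ticket 3 (Missing icon): agent_id=1 -> matches Eve
  - ticket 4 (Export error): agent_id=2 -> matches Grace
Match against tickets (self):
  - ticket 1 (Memory leak): blocked_by=NULL -> NULL
  - ticket 2 (Wrong timezone): blocked_by=NULL -> NULL
  - ticket 3 (Missing icon): blocked_by=NULL -> NULL
  - ticket 4 (Export error): blocked_by=1 -> Memory leak

SQL:
SELECT a.title, b.name AS agent, c.title AS blocked_by
FROM tickets a
LEFT JOIN agents b ON a.agent_id = b.id
LEFT JOIN tickets c ON a.blocked_by = c.id

Result:
title          | agent | blocked_by 
---------------+-------+------------
Memory leak    | Grace | NULL       
Wrong timezone | NULL  | NULL       
Missing icon   | Eve   | NULL       
Export error   | Grace | Memory leak


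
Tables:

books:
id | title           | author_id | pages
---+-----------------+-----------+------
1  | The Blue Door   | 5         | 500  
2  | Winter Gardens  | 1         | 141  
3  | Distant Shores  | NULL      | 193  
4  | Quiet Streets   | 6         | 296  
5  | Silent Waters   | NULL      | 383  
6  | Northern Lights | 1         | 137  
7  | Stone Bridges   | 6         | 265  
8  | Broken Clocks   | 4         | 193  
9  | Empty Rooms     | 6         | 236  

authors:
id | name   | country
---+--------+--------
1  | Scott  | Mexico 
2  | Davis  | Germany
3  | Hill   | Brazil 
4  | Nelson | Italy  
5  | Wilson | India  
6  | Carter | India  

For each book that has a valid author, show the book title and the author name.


INNER JOIN keeps only books rows whose author_id matches an id in authors. Walk through each book:
  - book 1 (The Blue Door): author_id=5 -> matches Wilson
  - book 2 (Winter Gardens): author_id=1 -> matches Scott
  - book 3 (Distant Shores): author_id=NULL, no match -> dropped
  - book 4 (Quiet Streets): author_id=6 -> matches Carter
  - book 5 (Silent Waters): author_id=NULL, no match -> dropped
  - book 6 (Northern Lights): author_id=1 -> matches Scott
  - book 7 (Stone Bridges): author_id=6 -> matches Carter
  - book 8 (Broken Clocks): author_id=4 -> matches Nelson
  - book 9 (Empty Rooms): author_id=6 -> matches Carter
So 2 of 9 rows are dropped.

SQL:
SELECT a.title, b.name AS author
FROM books a
INNER JOIN authors b ON a.author_id = b.id

Result:
title           | author
----------------+-------
The Blue Door   | Wilson
Winter Gardens  | Scott 
Quiet Streets   | Carter
Northern Lights | Scott 
Stone Bridges   | Carter
Broken Clocks   | Nelson
Empty Rooms     | Carter


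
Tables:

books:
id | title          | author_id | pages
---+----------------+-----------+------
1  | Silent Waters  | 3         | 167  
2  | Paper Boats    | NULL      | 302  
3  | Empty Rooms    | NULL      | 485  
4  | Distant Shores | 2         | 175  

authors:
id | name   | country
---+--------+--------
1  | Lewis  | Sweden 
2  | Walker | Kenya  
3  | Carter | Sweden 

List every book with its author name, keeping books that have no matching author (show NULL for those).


LEFT JOIN keeps every row from books (the left table); where author_id has no match in authors, the author columns become NULL. Walk through each book:
  - book 1 (Silent Waters): author_id=3 -> matches Carter
  - book 2 (Paper Boats): author_id=NULL, no match -> kept with NULL
  - book 3 (Empty Rooms): author_id=NULL, no match -> kept with NULL
  - book 4 (Distant Shores): author_id=2 -> matches Walker
All 4 rows appear; 2 have NULL author.

SQL:
SELECT a.title, b.name AS author
FROM books a
LEFT JOIN authors b ON a.author_id = b.id

Result:
title          | author
---------------+-------
Silent Waters  | Carter
Paper Boats    | NULL  
Empty Rooms    | NULL  
Distant Shores | Walker


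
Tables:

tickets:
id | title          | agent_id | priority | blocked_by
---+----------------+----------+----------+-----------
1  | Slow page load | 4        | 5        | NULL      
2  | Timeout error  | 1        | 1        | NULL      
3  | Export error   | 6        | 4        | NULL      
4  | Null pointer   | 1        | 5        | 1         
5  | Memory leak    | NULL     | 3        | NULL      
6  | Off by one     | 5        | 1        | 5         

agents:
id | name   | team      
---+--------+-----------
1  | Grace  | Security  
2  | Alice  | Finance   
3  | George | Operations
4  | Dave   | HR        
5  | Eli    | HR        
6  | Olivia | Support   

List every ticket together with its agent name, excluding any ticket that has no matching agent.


INNER JOIN keeps only tickets rows whose agent_id matches an id in agents. Walk through each ticket:
  - ticket 1 (Slow page load): agent_id=4 -> matches Dave
  - ticket 2 (Timeout error): agent_id=1 -> matches Grace
  - ticket 3 (Export error): agent_id=6 -> matches Olivia
  - ticket 4 (Null pointer): agent_id=1 -> matches Grace
  - ticket 5 (Memory leak): agent_id=NULL, no match -> dropped
  - ticket 6 (Off by one): agent_id=5 -> matches Eli
So 1 of 6 rows is dropped.

SQL:
SELECT a.title, b.name AS agent
FROM tickets a
INNER JOIN agents b ON a.agent_id = b.id

Result:
title          | agent 
---------------+-------
Slow page load | Dave  
Timeout error  | Grace 
Export error   | Olivia
Null pointer   | Grace 
Off by one     | Eli   


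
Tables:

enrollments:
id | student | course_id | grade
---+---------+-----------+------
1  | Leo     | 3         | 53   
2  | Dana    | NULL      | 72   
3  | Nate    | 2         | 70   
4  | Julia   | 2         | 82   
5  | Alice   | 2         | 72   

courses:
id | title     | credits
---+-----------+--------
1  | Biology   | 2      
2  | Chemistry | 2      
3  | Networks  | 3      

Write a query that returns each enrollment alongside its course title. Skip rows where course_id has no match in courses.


INNER JOIN keeps only enrollments rows whose course_id matches an id in courses. Walk through each enrollment:
  - enrollment 1 (Leo): course_id=3 -> matches Networks
  - enrollment 2 (Dana): course_id=NULL, no match -> dropped
  - enrollment 3 (Nate): course_id=2 -> matches Chemistry
  - enrollment 4 (Julia): course_id=2 -> matches Chemistry
  - enrollment 5 (Alice): course_id=2 -> matches Chemistry
So 1 of 5 rows is dropped.

SQL:
SELECT a.student, b.title AS course
FROM enrollments a
INNER JOIN courses b ON a.course_id = b.id

Result:
student | course   
--------+----------
Leo     | Networks 
Nate    | Chemistry
Julia   | Chemistry
Alice   | Chemistry


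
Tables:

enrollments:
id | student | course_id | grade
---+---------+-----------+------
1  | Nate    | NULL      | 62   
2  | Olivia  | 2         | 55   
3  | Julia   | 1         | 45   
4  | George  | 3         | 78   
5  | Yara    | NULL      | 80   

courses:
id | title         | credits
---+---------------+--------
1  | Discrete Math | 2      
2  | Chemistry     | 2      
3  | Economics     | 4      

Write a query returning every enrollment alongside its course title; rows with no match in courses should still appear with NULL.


LEFT JOIN keeps every row from enrollments (the left table); where course_id has no match in courses, the course columns become NULL. Walk through each enrollment:
  - enrollment 1 (Nate): course_id=NULL, no match -> kept with NULL
  - enrollment 2 (Olivia): course_id=2 -> matches Chemistry
  - enrollment 3 (Julia): course_id=1 -> matches Discrete Math
  - enrollment 4 (George): course_id=3 -> matches Economics
  - enrollment 5 (Yara): course_id=NULL, no match -> kept with NULL
All 5 rows appear; 2 have NULL course.

SQL:
SELECT a.student, b.title AS course
FROM enrollments a
LEFT JOIN courses b ON a.course_id = b.id

Result:
student | course       
--------+--------------
Nate    | NULL         
Olivia  | Chemistry    
Julia   | Discrete Math
George  | Economics    
Yara    | NULL         
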